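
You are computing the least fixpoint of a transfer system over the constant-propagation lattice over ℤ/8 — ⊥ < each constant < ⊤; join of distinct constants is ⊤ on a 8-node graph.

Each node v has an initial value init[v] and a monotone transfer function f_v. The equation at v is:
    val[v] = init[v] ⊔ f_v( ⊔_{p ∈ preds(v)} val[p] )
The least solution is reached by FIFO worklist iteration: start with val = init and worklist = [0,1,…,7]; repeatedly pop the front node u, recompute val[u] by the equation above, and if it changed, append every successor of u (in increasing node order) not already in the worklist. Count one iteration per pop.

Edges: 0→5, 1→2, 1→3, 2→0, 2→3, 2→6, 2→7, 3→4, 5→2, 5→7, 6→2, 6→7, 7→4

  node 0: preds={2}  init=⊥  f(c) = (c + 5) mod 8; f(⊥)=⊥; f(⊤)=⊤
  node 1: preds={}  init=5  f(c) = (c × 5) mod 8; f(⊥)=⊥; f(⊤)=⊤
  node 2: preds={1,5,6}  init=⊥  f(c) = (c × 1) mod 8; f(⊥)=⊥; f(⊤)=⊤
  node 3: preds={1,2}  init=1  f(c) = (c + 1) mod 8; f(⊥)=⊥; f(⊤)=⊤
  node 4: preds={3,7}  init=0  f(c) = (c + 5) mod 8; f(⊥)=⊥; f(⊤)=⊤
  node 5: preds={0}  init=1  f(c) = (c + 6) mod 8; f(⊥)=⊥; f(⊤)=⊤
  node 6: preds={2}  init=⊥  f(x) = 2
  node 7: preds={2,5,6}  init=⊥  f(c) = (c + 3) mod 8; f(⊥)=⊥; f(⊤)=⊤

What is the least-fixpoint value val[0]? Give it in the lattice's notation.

⊤

Worklist (14 pops):
  #1 pop 0: in=⊥ → ⊥ (no change)
  #2 pop 1: in=⊥ → 5 (no change)
  #3 pop 2: in=⊤ → ⊤ (was ⊥); enqueue [0]
  #4 pop 3: in=⊤ → ⊤ (was 1); enqueue []
  #5 pop 4: in=⊤ → ⊤ (was 0); enqueue []
  #6 pop 5: in=⊥ → 1 (no change)
  #7 pop 6: in=⊤ → 2 (was ⊥); enqueue [2]
  #8 pop 7: in=⊤ → ⊤ (was ⊥); enqueue [4]
  #9 pop 0: in=⊤ → ⊤ (was ⊥); enqueue [5]
  #10 pop 2: in=⊤ → ⊤ (no change)
  #11 pop 4: in=⊤ → ⊤ (no change)
  #12 pop 5: in=⊤ → ⊤ (was 1); enqueue [2,7]
  #13 pop 2: in=⊤ → ⊤ (no change)
  #14 pop 7: in=⊤ → ⊤ (no change)

Fixpoint:
  val[0] = ⊤
  val[1] = 5
  val[2] = ⊤
  val[3] = ⊤
  val[4] = ⊤
  val[5] = ⊤
  val[6] = 2
  val[7] = ⊤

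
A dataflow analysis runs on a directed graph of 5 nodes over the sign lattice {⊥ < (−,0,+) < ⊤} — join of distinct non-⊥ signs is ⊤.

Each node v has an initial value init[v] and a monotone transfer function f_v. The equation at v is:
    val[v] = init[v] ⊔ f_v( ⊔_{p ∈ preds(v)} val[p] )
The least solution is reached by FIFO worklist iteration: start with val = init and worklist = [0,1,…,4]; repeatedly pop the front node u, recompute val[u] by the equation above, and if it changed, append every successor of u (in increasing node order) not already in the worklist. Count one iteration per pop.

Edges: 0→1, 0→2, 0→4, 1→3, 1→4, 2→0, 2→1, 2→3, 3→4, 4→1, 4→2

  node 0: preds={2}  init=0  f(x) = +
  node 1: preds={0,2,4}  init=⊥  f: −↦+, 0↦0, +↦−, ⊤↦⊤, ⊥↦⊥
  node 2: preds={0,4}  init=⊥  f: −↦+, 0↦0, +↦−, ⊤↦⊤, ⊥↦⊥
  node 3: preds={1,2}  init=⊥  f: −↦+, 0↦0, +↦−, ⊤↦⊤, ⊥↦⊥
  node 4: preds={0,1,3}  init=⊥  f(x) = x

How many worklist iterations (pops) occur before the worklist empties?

Trace (8 dequeues):
  [1] u=0 | in ⊥ | out ⊤ | prev 0 | push {}
  [2] u=1 | in ⊤ | out ⊤ | prev ⊥ | push {}
  [3] u=2 | in ⊤ | out ⊤ | prev ⊥ | push {0,1}
  [4] u=3 | in ⊤ | out ⊤ | prev ⊥ | push {}
  [5] u=4 | in ⊤ | out ⊤ | prev ⊥ | push {2}
  [6] u=0 | in ⊤ | out ⊤ | ==
  [7] u=1 | in ⊤ | out ⊤ | ==
  [8] u=2 | in ⊤ | out ⊤ | ==

Converged values:
  [0] ⊤
  [1] ⊤
  [2] ⊤
  [3] ⊤
  [4] ⊤

8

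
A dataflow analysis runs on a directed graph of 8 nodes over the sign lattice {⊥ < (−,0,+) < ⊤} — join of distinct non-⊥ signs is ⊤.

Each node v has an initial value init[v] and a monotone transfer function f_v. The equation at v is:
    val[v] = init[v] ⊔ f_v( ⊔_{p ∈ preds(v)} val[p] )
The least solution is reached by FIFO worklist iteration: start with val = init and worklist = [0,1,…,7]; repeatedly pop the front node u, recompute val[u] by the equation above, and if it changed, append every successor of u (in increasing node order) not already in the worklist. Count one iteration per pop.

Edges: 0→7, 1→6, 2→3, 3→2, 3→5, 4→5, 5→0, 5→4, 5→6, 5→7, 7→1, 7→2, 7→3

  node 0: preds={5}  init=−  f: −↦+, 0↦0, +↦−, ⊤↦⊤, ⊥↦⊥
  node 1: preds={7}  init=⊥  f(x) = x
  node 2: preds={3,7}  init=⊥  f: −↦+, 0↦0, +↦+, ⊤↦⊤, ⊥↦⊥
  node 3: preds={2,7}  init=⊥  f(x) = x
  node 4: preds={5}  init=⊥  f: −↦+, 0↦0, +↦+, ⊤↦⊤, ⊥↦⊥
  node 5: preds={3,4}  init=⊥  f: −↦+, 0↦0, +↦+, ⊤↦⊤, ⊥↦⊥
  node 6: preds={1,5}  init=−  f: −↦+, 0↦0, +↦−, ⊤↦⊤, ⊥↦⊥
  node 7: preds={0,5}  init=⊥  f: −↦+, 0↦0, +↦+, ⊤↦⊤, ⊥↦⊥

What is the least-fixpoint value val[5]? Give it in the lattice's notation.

Iteration log — 30 steps:
  step 1. node 0  ⊔preds=⊥  new=−  stable
  step 2. node 1  ⊔preds=⊥  new=⊥  stable
  step 3. node 2  ⊔preds=⊥  new=⊥  stable
  step 4. node 3  ⊔preds=⊥  new=⊥  stable
  step 5. node 4  ⊔preds=⊥  new=⊥  stable
  step 6. node 5  ⊔preds=⊥  new=⊥  stable
  step 7. node 6  ⊔preds=⊥  new=−  stable
  step 8. node 7  ⊔preds=−  new=+  old=⊥  +wl: 1,2,3
  step 9. node 1  ⊔preds=+  new=+  old=⊥  +wl: 6
  step 10. node 2  ⊔preds=+  new=+  old=⊥  +wl: 
  step 11. node 3  ⊔preds=+  new=+  old=⊥  +wl: 2,5
  step 12. node 6  ⊔preds=+  new=−  stable
  step 13. node 2  ⊔preds=+  new=+  stable
  step 14. node 5  ⊔preds=+  new=+  old=⊥  +wl: 0,4,6,7
  step 15. node 0  ⊔preds=+  new=−  stable
  step 16. node 4  ⊔preds=+  new=+  old=⊥  +wl: 5
  step 17. node 6  ⊔preds=+  new=−  stable
  step 18. node 7  ⊔preds=⊤  new=⊤  old=+  +wl: 1,2,3
  step 19. node 5  ⊔preds=+  new=+  stable
  step 20. node 1  ⊔preds=⊤  new=⊤  old=+  +wl: 6
  step 21. node 2  ⊔preds=⊤  new=⊤  old=+  +wl: 
  step 22. node 3  ⊔preds=⊤  new=⊤  old=+  +wl: 2,5
  step 23. node 6  ⊔preds=⊤  new=⊤  old=−  +wl: 
  step 24. node 2  ⊔preds=⊤  new=⊤  stable
  step 25. node 5  ⊔preds=⊤  new=⊤  old=+  +wl: 0,4,6,7
  step 26. node 0  ⊔preds=⊤  new=⊤  old=−  +wl: 
  step 27. node 4  ⊔preds=⊤  new=⊤  old=+  +wl: 5
  step 28. node 6  ⊔preds=⊤  new=⊤  stable
  step 29. node 7  ⊔preds=⊤  new=⊤  stable
  step 30. node 5  ⊔preds=⊤  new=⊤  stable

Least fixpoint reached:
  node 0: ⊤
  node 1: ⊤
  node 2: ⊤
  node 3: ⊤
  node 4: ⊤
  node 5: ⊤
  node 6: ⊤
  node 7: ⊤

⊤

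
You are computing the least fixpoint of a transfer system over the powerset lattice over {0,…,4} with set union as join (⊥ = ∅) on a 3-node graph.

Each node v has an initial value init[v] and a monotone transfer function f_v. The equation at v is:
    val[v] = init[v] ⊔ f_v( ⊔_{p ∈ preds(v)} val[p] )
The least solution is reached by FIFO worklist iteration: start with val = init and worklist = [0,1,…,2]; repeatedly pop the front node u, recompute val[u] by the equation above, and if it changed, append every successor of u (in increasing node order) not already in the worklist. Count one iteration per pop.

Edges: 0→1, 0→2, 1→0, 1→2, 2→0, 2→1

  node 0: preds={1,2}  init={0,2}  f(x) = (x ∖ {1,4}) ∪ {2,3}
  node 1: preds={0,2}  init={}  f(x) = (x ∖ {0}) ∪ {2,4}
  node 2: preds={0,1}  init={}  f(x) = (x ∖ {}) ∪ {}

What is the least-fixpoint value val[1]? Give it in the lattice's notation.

{2,3,4}

Worklist (5 pops):
  #1 pop 0: in={} → {0,2,3} (was {0,2}); enqueue []
  #2 pop 1: in={0,2,3} → {2,3,4} (was {}); enqueue [0]
  #3 pop 2: in={0,2,3,4} → {0,2,3,4} (was {}); enqueue [1]
  #4 pop 0: in={0,2,3,4} → {0,2,3} (no change)
  #5 pop 1: in={0,2,3,4} → {2,3,4} (no change)

Fixpoint:
  val[0] = {0,2,3}
  val[1] = {2,3,4}
  val[2] = {0,2,3,4}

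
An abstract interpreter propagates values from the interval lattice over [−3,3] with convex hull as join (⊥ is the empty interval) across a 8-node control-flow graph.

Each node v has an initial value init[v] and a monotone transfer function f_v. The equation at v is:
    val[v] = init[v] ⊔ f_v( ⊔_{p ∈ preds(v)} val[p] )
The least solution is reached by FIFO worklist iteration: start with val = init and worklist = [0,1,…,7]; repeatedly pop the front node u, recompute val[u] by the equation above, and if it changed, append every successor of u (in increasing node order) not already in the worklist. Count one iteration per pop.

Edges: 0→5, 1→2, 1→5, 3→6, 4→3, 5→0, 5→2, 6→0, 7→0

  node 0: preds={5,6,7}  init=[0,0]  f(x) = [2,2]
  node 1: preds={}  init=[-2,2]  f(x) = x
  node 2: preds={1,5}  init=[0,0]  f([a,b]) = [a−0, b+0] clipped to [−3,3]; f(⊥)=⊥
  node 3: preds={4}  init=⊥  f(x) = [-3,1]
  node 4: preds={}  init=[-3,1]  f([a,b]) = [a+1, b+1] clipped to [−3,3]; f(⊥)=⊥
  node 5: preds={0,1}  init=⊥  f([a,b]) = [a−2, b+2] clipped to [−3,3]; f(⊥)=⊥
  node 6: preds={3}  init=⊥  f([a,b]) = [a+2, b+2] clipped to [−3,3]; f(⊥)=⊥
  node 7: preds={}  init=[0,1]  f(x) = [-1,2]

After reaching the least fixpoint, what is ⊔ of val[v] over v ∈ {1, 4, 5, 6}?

Trace (10 dequeues):
  [1] u=0 | in [0,1] | out [0,2] | prev [0,0] | push {}
  [2] u=1 | in ⊥ | out [-2,2] | ==
  [3] u=2 | in [-2,2] | out [-2,2] | prev [0,0] | push {}
  [4] u=3 | in [-3,1] | out [-3,1] | prev ⊥ | push {}
  [5] u=4 | in ⊥ | out [-3,1] | ==
  [6] u=5 | in [-2,2] | out [-3,3] | prev ⊥ | push {0,2}
  [7] u=6 | in [-3,1] | out [-1,3] | prev ⊥ | push {}
  [8] u=7 | in ⊥ | out [-1,2] | prev [0,1] | push {}
  [9] u=0 | in [-3,3] | out [0,2] | ==
  [10] u=2 | in [-3,3] | out [-3,3] | prev [-2,2] | push {}

Converged values:
  [0] [0,2]
  [1] [-2,2]
  [2] [-3,3]
  [3] [-3,1]
  [4] [-3,1]
  [5] [-3,3]
  [6] [-1,3]
  [7] [-1,2]

[-3,3]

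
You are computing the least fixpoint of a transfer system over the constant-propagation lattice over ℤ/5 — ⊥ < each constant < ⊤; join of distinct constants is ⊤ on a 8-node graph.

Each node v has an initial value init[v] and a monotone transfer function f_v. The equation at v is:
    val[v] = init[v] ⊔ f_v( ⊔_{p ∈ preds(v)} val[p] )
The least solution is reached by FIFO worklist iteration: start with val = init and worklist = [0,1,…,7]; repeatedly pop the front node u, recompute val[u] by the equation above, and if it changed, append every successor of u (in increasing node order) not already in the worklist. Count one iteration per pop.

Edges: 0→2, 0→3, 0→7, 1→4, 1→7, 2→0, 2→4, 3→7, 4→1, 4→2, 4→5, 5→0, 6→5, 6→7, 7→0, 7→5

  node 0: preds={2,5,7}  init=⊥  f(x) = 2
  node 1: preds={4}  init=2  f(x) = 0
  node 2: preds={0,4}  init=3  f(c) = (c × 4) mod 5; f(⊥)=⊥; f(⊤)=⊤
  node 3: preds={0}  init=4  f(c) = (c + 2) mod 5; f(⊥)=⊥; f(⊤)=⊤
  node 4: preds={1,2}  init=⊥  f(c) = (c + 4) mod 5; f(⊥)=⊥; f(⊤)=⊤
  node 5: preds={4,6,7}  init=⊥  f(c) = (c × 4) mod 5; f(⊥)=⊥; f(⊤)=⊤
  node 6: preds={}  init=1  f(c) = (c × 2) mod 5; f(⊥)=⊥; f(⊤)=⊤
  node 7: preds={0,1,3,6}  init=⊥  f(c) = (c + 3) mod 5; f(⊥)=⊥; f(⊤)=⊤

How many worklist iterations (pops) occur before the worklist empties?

Trace (13 dequeues):
  [1] u=0 | in 3 | out 2 | prev ⊥ | push {}
  [2] u=1 | in ⊥ | out ⊤ | prev 2 | push {}
  [3] u=2 | in 2 | out 3 | ==
  [4] u=3 | in 2 | out 4 | ==
  [5] u=4 | in ⊤ | out ⊤ | prev ⊥ | push {1,2}
  [6] u=5 | in ⊤ | out ⊤ | prev ⊥ | push {0}
  [7] u=6 | in ⊥ | out 1 | ==
  [8] u=7 | in ⊤ | out ⊤ | prev ⊥ | push {5}
  [9] u=1 | in ⊤ | out ⊤ | ==
  [10] u=2 | in ⊤ | out ⊤ | prev 3 | push {4}
  [11] u=0 | in ⊤ | out 2 | ==
  [12] u=5 | in ⊤ | out ⊤ | ==
  [13] u=4 | in ⊤ | out ⊤ | ==

Converged values:
  [0] 2
  [1] ⊤
  [2] ⊤
  [3] 4
  [4] ⊤
  [5] ⊤
  [6] 1
  [7] ⊤

13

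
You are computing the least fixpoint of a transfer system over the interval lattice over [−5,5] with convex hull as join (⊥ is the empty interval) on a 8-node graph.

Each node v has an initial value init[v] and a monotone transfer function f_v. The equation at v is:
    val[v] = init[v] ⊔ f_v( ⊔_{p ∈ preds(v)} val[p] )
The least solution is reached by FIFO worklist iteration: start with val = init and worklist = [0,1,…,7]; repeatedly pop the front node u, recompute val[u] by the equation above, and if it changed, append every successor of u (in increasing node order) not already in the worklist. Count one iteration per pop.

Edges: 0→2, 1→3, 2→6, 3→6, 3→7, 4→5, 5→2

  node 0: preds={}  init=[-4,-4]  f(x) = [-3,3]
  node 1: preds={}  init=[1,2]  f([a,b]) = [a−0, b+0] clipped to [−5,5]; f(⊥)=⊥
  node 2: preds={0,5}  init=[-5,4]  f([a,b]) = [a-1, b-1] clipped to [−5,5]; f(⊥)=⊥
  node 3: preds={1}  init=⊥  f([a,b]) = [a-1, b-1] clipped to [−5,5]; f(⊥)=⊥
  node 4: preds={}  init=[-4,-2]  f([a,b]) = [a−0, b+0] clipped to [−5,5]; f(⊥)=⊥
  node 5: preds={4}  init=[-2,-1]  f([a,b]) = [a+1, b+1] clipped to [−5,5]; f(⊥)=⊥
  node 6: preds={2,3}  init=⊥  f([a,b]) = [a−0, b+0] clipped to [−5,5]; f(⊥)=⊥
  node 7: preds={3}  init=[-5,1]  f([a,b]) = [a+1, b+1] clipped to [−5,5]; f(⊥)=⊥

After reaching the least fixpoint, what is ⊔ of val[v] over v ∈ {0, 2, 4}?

[-5,4]

Iteration log — 9 steps:
  step 1. node 0  ⊔preds=⊥  new=[-4,3]  old=[-4,-4]  +wl: 
  step 2. node 1  ⊔preds=⊥  new=[1,2]  stable
  step 3. node 2  ⊔preds=[-4,3]  new=[-5,4]  stable
  step 4. node 3  ⊔preds=[1,2]  new=[0,1]  old=⊥  +wl: 
  step 5. node 4  ⊔preds=⊥  new=[-4,-2]  stable
  step 6. node 5  ⊔preds=[-4,-2]  new=[-3,-1]  old=[-2,-1]  +wl: 2
  step 7. node 6  ⊔preds=[-5,4]  new=[-5,4]  old=⊥  +wl: 
  step 8. node 7  ⊔preds=[0,1]  new=[-5,2]  old=[-5,1]  +wl: 
  step 9. node 2  ⊔preds=[-4,3]  new=[-5,4]  stable

Least fixpoint reached:
  node 0: [-4,3]
  node 1: [1,2]
  node 2: [-5,4]
  node 3: [0,1]
  node 4: [-4,-2]
  node 5: [-3,-1]
  node 6: [-5,4]
  node 7: [-5,2]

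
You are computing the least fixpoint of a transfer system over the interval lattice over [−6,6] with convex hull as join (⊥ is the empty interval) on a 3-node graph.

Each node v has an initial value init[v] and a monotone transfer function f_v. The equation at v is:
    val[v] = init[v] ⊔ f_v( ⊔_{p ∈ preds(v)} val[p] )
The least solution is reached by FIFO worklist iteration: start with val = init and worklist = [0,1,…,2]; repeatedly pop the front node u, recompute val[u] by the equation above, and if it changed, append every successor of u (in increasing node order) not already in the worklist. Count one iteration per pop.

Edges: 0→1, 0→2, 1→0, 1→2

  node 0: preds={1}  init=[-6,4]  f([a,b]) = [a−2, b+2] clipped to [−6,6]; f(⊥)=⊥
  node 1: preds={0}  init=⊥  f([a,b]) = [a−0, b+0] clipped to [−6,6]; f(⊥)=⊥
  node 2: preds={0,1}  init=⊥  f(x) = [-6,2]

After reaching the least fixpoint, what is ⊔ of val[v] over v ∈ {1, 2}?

[-6,6]

Worklist (7 pops):
  #1 pop 0: in=⊥ → [-6,4] (no change)
  #2 pop 1: in=[-6,4] → [-6,4] (was ⊥); enqueue [0]
  #3 pop 2: in=[-6,4] → [-6,2] (was ⊥); enqueue []
  #4 pop 0: in=[-6,4] → [-6,6] (was [-6,4]); enqueue [1,2]
  #5 pop 1: in=[-6,6] → [-6,6] (was [-6,4]); enqueue [0]
  #6 pop 2: in=[-6,6] → [-6,2] (no change)
  #7 pop 0: in=[-6,6] → [-6,6] (no change)

Fixpoint:
  val[0] = [-6,6]
  val[1] = [-6,6]
  val[2] = [-6,2]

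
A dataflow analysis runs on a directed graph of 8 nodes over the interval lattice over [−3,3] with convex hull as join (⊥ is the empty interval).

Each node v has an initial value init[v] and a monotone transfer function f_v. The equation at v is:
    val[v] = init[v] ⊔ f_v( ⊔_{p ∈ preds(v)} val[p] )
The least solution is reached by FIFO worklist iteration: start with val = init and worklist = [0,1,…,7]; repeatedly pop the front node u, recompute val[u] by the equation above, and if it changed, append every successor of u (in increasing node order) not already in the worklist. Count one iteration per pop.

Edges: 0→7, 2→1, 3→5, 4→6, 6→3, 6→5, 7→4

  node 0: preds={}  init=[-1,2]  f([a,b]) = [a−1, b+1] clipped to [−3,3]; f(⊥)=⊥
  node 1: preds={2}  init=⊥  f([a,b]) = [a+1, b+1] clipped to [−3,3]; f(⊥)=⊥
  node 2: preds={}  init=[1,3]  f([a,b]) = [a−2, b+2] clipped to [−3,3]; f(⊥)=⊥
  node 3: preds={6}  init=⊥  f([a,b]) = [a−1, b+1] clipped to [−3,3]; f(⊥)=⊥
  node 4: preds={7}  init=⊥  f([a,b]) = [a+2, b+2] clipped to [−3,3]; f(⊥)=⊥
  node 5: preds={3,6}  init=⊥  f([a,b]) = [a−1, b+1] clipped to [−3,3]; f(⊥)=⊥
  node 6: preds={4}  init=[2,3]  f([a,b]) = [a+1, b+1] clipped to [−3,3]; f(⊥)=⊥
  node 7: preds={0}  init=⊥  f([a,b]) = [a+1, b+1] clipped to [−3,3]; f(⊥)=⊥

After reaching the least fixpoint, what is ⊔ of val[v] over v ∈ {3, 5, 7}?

Iteration log — 10 steps:
  step 1. node 0  ⊔preds=⊥  new=[-1,2]  stable
  step 2. node 1  ⊔preds=[1,3]  new=[2,3]  old=⊥  +wl: 
  step 3. node 2  ⊔preds=⊥  new=[1,3]  stable
  step 4. node 3  ⊔preds=[2,3]  new=[1,3]  old=⊥  +wl: 
  step 5. node 4  ⊔preds=⊥  new=⊥  stable
  step 6. node 5  ⊔preds=[1,3]  new=[0,3]  old=⊥  +wl: 
  step 7. node 6  ⊔preds=⊥  new=[2,3]  stable
  step 8. node 7  ⊔preds=[-1,2]  new=[0,3]  old=⊥  +wl: 4
  step 9. node 4  ⊔preds=[0,3]  new=[2,3]  old=⊥  +wl: 6
  step 10. node 6  ⊔preds=[2,3]  new=[2,3]  stable

Least fixpoint reached:
  node 0: [-1,2]
  node 1: [2,3]
  node 2: [1,3]
  node 3: [1,3]
  node 4: [2,3]
  node 5: [0,3]
  node 6: [2,3]
  node 7: [0,3]

[0,3]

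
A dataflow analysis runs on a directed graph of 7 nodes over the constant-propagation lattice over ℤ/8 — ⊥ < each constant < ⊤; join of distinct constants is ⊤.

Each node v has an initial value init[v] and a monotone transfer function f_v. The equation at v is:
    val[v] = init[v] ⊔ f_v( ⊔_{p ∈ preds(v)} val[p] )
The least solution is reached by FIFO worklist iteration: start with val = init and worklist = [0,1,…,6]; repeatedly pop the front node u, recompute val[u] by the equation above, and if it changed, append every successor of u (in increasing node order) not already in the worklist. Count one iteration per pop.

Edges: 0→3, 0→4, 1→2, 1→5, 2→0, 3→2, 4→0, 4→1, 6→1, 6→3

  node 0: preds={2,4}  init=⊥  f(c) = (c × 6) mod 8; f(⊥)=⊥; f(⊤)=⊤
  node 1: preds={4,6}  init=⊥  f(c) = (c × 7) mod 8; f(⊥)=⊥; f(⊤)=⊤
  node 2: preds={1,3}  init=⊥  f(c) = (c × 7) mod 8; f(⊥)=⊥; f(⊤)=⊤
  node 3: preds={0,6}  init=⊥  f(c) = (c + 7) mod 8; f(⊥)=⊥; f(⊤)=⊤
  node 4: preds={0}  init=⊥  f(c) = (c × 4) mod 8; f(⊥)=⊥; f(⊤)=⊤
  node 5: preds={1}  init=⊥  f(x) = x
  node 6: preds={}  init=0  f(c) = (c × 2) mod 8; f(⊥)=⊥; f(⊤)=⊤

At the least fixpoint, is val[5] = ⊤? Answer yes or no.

Trace (20 dequeues):
  [1] u=0 | in ⊥ | out ⊥ | ==
  [2] u=1 | in 0 | out 0 | prev ⊥ | push {}
  [3] u=2 | in 0 | out 0 | prev ⊥ | push {0}
  [4] u=3 | in 0 | out 7 | prev ⊥ | push {2}
  [5] u=4 | in ⊥ | out ⊥ | ==
  [6] u=5 | in 0 | out 0 | prev ⊥ | push {}
  [7] u=6 | in ⊥ | out 0 | ==
  [8] u=0 | in 0 | out 0 | prev ⊥ | push {3,4}
  [9] u=2 | in ⊤ | out ⊤ | prev 0 | push {0}
  [10] u=3 | in 0 | out 7 | ==
  [11] u=4 | in 0 | out 0 | prev ⊥ | push {1}
  [12] u=0 | in ⊤ | out ⊤ | prev 0 | push {3,4}
  [13] u=1 | in 0 | out 0 | ==
  [14] u=3 | in ⊤ | out ⊤ | prev 7 | push {2}
  [15] u=4 | in ⊤ | out ⊤ | prev 0 | push {0,1}
  [16] u=2 | in ⊤ | out ⊤ | ==
  [17] u=0 | in ⊤ | out ⊤ | ==
  [18] u=1 | in ⊤ | out ⊤ | prev 0 | push {2,5}
  [19] u=2 | in ⊤ | out ⊤ | ==
  [20] u=5 | in ⊤ | out ⊤ | prev 0 | push {}

Converged values:
  [0] ⊤
  [1] ⊤
  [2] ⊤
  [3] ⊤
  [4] ⊤
  [5] ⊤
  [6] 0

yes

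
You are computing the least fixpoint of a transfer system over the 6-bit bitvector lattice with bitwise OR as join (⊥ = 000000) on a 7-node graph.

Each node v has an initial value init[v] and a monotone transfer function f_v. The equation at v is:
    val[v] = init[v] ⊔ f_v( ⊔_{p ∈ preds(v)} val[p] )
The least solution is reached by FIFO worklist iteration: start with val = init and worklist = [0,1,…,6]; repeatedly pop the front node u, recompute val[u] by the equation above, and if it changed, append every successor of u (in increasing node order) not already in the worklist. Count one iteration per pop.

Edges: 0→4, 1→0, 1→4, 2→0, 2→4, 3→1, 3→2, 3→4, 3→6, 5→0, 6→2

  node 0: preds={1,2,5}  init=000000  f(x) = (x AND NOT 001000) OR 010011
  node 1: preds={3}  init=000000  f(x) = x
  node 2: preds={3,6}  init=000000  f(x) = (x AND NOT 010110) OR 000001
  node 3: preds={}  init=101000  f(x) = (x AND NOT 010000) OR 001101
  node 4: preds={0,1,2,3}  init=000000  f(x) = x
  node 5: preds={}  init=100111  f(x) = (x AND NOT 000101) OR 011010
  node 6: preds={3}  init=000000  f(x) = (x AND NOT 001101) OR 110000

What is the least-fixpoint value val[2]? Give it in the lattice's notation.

Iteration log — 12 steps:
  step 1. node 0  ⊔preds=100111  new=110111  old=000000  +wl: 
  step 2. node 1  ⊔preds=101000  new=101000  old=000000  +wl: 0
  step 3. node 2  ⊔preds=101000  new=101001  old=000000  +wl: 
  step 4. node 3  ⊔preds=000000  new=101101  old=101000  +wl: 1,2
  step 5. node 4  ⊔preds=111111  new=111111  old=000000  +wl: 
  step 6. node 5  ⊔preds=000000  new=111111  old=100111  +wl: 
  step 7. node 6  ⊔preds=101101  new=110000  old=000000  +wl: 
  step 8. node 0  ⊔preds=111111  new=110111  stable
  step 9. node 1  ⊔preds=101101  new=101101  old=101000  +wl: 0,4
  step 10. node 2  ⊔preds=111101  new=101001  stable
  step 11. node 0  ⊔preds=111111  new=110111  stable
  step 12. node 4  ⊔preds=111111  new=111111  stable

Least fixpoint reached:
  node 0: 110111
  node 1: 101101
  node 2: 101001
  node 3: 101101
  node 4: 111111
  node 5: 111111
  node 6: 110000

101001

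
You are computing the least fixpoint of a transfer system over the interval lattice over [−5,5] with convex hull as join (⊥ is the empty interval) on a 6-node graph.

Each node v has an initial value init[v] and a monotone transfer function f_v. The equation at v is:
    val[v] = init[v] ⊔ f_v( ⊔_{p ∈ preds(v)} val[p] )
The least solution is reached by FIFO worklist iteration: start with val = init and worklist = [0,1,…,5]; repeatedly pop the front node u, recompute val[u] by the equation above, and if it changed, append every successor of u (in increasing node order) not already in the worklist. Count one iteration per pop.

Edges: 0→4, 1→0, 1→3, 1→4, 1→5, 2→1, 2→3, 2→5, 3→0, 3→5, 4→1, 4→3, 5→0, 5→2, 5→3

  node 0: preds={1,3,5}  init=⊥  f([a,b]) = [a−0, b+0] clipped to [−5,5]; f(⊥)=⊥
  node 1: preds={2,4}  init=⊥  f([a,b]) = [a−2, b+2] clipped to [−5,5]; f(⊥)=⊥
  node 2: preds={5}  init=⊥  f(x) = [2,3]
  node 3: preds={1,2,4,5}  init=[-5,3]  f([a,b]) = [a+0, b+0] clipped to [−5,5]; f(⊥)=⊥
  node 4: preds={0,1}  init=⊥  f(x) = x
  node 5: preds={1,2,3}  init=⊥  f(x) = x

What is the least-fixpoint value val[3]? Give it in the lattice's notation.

[-5,5]

Worklist (16 pops):
  #1 pop 0: in=[-5,3] → [-5,3] (was ⊥); enqueue []
  #2 pop 1: in=⊥ → ⊥ (no change)
  #3 pop 2: in=⊥ → [2,3] (was ⊥); enqueue [1]
  #4 pop 3: in=[2,3] → [-5,3] (no change)
  #5 pop 4: in=[-5,3] → [-5,3] (was ⊥); enqueue [3]
  #6 pop 5: in=[-5,3] → [-5,3] (was ⊥); enqueue [0,2]
  #7 pop 1: in=[-5,3] → [-5,5] (was ⊥); enqueue [4,5]
  #8 pop 3: in=[-5,5] → [-5,5] (was [-5,3]); enqueue []
  #9 pop 0: in=[-5,5] → [-5,5] (was [-5,3]); enqueue []
  #10 pop 2: in=[-5,3] → [2,3] (no change)
  #11 pop 4: in=[-5,5] → [-5,5] (was [-5,3]); enqueue [1,3]
  #12 pop 5: in=[-5,5] → [-5,5] (was [-5,3]); enqueue [0,2]
  #13 pop 1: in=[-5,5] → [-5,5] (no change)
  #14 pop 3: in=[-5,5] → [-5,5] (no change)
  #15 pop 0: in=[-5,5] → [-5,5] (no change)
  #16 pop 2: in=[-5,5] → [2,3] (no change)

Fixpoint:
  val[0] = [-5,5]
  val[1] = [-5,5]
  val[2] = [2,3]
  val[3] = [-5,5]
  val[4] = [-5,5]
  val[5] = [-5,5]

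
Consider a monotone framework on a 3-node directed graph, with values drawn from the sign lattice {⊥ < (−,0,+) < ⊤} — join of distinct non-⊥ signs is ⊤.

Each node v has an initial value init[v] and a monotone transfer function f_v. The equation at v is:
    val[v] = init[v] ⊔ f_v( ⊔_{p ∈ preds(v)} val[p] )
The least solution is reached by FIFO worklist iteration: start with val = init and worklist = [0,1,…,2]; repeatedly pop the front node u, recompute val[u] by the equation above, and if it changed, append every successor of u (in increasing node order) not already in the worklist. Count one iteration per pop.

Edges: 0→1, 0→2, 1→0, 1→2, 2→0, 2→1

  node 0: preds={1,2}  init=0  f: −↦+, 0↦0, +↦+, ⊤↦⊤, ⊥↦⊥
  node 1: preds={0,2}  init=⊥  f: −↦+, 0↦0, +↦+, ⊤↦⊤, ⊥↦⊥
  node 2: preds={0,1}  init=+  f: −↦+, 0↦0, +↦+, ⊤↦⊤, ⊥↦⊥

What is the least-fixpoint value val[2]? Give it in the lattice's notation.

Worklist (5 pops):
  #1 pop 0: in=+ → ⊤ (was 0); enqueue []
  #2 pop 1: in=⊤ → ⊤ (was ⊥); enqueue [0]
  #3 pop 2: in=⊤ → ⊤ (was +); enqueue [1]
  #4 pop 0: in=⊤ → ⊤ (no change)
  #5 pop 1: in=⊤ → ⊤ (no change)

Fixpoint:
  val[0] = ⊤
  val[1] = ⊤
  val[2] = ⊤

⊤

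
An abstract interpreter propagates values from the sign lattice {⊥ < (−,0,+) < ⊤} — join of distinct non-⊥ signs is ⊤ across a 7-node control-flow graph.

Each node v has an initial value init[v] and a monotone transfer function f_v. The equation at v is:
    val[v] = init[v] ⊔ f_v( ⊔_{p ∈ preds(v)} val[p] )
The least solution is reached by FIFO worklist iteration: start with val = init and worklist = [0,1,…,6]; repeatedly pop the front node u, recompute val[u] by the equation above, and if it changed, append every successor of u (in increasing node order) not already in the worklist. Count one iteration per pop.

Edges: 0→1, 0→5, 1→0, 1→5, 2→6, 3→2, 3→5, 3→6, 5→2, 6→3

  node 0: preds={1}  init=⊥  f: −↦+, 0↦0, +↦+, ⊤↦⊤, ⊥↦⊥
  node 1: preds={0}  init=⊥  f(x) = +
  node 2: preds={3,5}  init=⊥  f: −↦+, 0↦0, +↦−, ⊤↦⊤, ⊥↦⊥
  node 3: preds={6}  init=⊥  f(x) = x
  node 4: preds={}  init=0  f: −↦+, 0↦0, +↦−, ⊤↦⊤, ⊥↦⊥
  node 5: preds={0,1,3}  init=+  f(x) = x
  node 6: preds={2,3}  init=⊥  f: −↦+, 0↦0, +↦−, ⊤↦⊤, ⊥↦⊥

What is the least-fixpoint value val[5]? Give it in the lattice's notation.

Trace (18 dequeues):
  [1] u=0 | in ⊥ | out ⊥ | ==
  [2] u=1 | in ⊥ | out + | prev ⊥ | push {0}
  [3] u=2 | in + | out − | prev ⊥ | push {}
  [4] u=3 | in ⊥ | out ⊥ | ==
  [5] u=4 | in ⊥ | out 0 | ==
  [6] u=5 | in + | out + | ==
  [7] u=6 | in − | out + | prev ⊥ | push {3}
  [8] u=0 | in + | out + | prev ⊥ | push {1,5}
  [9] u=3 | in + | out + | prev ⊥ | push {2,6}
  [10] u=1 | in + | out + | ==
  [11] u=5 | in + | out + | ==
  [12] u=2 | in + | out − | ==
  [13] u=6 | in ⊤ | out ⊤ | prev + | push {3}
  [14] u=3 | in ⊤ | out ⊤ | prev + | push {2,5,6}
  [15] u=2 | in ⊤ | out ⊤ | prev − | push {}
  [16] u=5 | in ⊤ | out ⊤ | prev + | push {2}
  [17] u=6 | in ⊤ | out ⊤ | ==
  [18] u=2 | in ⊤ | out ⊤ | ==

Converged values:
  [0] +
  [1] +
  [2] ⊤
  [3] ⊤
  [4] 0
  [5] ⊤
  [6] ⊤

⊤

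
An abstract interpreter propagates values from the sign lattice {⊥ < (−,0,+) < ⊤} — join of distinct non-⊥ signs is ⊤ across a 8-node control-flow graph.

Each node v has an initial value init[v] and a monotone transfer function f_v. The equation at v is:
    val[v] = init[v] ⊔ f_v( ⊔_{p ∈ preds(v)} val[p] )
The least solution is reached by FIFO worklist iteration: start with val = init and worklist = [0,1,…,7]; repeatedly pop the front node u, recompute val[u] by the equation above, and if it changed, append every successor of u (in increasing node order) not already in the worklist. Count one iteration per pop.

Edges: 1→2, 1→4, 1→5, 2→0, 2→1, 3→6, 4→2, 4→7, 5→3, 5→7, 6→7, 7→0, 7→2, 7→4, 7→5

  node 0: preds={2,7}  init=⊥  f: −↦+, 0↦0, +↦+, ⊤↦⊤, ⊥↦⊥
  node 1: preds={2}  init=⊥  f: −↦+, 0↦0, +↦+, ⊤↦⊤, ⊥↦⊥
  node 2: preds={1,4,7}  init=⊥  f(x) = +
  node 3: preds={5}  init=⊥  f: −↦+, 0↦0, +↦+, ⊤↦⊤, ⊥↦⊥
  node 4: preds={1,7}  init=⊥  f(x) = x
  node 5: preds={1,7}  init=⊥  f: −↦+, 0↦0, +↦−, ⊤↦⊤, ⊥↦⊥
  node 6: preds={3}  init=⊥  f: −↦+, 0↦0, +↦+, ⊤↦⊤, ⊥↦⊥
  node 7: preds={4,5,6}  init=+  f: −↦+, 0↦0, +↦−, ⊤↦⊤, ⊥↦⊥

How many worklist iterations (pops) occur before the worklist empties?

20

Iteration log — 20 steps:
  step 1. node 0  ⊔preds=+  new=+  old=⊥  +wl: 
  step 2. node 1  ⊔preds=⊥  new=⊥  stable
  step 3. node 2  ⊔preds=+  new=+  old=⊥  +wl: 0,1
  step 4. node 3  ⊔preds=⊥  new=⊥  stable
  step 5. node 4  ⊔preds=+  new=+  old=⊥  +wl: 2
  step 6. node 5  ⊔preds=+  new=−  old=⊥  +wl: 3
  step 7. node 6  ⊔preds=⊥  new=⊥  stable
  step 8. node 7  ⊔preds=⊤  new=⊤  old=+  +wl: 4,5
  step 9. node 0  ⊔preds=⊤  new=⊤  old=+  +wl: 
  step 10. node 1  ⊔preds=+  new=+  old=⊥  +wl: 
  step 11. node 2  ⊔preds=⊤  new=+  stable
  step 12. node 3  ⊔preds=−  new=+  old=⊥  +wl: 6
  step 13. node 4  ⊔preds=⊤  new=⊤  old=+  +wl: 2,7
  step 14. node 5  ⊔preds=⊤  new=⊤  old=−  +wl: 3
  step 15. node 6  ⊔preds=+  new=+  old=⊥  +wl: 
  step 16. node 2  ⊔preds=⊤  new=+  stable
  step 17. node 7  ⊔preds=⊤  new=⊤  stable
  step 18. node 3  ⊔preds=⊤  new=⊤  old=+  +wl: 6
  step 19. node 6  ⊔preds=⊤  new=⊤  old=+  +wl: 7
  step 20. node 7  ⊔preds=⊤  new=⊤  stable

Least fixpoint reached:
  node 0: ⊤
  node 1: +
  node 2: +
  node 3: ⊤
  node 4: ⊤
  node 5: ⊤
  node 6: ⊤
  node 7: ⊤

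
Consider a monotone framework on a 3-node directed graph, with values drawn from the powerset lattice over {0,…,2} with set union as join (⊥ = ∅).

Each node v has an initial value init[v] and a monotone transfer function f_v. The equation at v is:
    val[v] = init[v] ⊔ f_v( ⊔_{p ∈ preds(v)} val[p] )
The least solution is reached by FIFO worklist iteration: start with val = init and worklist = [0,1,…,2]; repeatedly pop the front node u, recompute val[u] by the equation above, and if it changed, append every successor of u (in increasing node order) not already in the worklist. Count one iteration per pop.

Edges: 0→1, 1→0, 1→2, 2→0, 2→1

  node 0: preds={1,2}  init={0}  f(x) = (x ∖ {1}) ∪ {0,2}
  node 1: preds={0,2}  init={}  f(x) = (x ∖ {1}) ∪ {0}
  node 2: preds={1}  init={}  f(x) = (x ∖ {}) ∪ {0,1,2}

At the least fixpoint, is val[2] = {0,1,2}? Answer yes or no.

Iteration log — 5 steps:
  step 1. node 0  ⊔preds={}  new={0,2}  old={0}  +wl: 
  step 2. node 1  ⊔preds={0,2}  new={0,2}  old={}  +wl: 0
  step 3. node 2  ⊔preds={0,2}  new={0,1,2}  old={}  +wl: 1
  step 4. node 0  ⊔preds={0,1,2}  new={0,2}  stable
  step 5. node 1  ⊔preds={0,1,2}  new={0,2}  stable

Least fixpoint reached:
  node 0: {0,2}
  node 1: {0,2}
  node 2: {0,1,2}

yes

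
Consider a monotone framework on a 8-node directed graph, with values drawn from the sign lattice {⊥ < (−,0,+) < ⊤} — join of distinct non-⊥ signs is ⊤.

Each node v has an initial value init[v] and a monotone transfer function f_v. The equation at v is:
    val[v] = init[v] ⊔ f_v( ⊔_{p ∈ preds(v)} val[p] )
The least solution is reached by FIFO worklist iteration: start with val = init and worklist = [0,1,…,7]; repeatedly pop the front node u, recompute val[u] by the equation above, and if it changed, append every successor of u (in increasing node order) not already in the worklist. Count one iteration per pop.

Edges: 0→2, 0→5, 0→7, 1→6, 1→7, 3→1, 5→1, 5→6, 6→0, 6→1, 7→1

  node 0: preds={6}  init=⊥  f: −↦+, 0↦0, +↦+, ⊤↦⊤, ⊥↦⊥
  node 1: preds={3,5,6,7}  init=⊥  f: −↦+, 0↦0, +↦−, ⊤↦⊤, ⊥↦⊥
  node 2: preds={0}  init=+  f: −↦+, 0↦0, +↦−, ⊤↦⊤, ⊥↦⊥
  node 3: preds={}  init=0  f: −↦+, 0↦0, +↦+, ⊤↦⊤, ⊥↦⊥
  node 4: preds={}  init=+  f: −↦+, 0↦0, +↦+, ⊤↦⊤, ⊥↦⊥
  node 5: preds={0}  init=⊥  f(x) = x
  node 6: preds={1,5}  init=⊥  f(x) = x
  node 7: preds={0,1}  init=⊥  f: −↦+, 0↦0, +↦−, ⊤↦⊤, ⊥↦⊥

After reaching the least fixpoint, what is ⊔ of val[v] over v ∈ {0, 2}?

⊤

Iteration log — 15 steps:
  step 1. node 0  ⊔preds=⊥  new=⊥  stable
  step 2. node 1  ⊔preds=0  new=0  old=⊥  +wl: 
  step 3. node 2  ⊔preds=⊥  new=+  stable
  step 4. node 3  ⊔preds=⊥  new=0  stable
  step 5. node 4  ⊔preds=⊥  new=+  stable
  step 6. node 5  ⊔preds=⊥  new=⊥  stable
  step 7. node 6  ⊔preds=0  new=0  old=⊥  +wl: 0,1
  step 8. node 7  ⊔preds=0  new=0  old=⊥  +wl: 
  step 9. node 0  ⊔preds=0  new=0  old=⊥  +wl: 2,5,7
  step 10. node 1  ⊔preds=0  new=0  stable
  step 11. node 2  ⊔preds=0  new=⊤  old=+  +wl: 
  step 12. node 5  ⊔preds=0  new=0  old=⊥  +wl: 1,6
  step 13. node 7  ⊔preds=0  new=0  stable
  step 14. node 1  ⊔preds=0  new=0  stable
  step 15. node 6  ⊔preds=0  new=0  stable

Least fixpoint reached:
  node 0: 0
  node 1: 0
  node 2: ⊤
  node 3: 0
  node 4: +
  node 5: 0
  node 6: 0
  node 7: 0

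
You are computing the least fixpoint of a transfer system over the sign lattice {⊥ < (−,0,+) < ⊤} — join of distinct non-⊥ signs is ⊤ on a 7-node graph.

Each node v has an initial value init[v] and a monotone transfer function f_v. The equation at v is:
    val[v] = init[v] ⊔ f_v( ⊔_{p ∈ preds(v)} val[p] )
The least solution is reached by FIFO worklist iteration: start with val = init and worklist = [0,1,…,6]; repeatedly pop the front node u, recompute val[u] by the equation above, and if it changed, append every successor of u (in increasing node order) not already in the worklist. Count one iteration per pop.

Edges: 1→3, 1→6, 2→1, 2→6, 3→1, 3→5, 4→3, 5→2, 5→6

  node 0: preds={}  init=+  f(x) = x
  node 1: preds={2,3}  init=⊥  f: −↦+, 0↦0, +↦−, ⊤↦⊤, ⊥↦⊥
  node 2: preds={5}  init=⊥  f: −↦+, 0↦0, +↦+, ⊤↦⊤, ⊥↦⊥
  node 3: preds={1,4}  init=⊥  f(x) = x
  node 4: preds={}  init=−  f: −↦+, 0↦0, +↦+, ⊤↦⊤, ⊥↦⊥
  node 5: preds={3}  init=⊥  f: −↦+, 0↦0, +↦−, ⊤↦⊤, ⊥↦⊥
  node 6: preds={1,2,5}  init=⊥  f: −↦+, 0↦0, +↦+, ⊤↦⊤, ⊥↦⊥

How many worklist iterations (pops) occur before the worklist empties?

Iteration log — 18 steps:
  step 1. node 0  ⊔preds=⊥  new=+  stable
  step 2. node 1  ⊔preds=⊥  new=⊥  stable
  step 3. node 2  ⊔preds=⊥  new=⊥  stable
  step 4. node 3  ⊔preds=−  new=−  old=⊥  +wl: 1
  step 5. node 4  ⊔preds=⊥  new=−  stable
  step 6. node 5  ⊔preds=−  new=+  old=⊥  +wl: 2
  step 7. node 6  ⊔preds=+  new=+  old=⊥  +wl: 
  step 8. node 1  ⊔preds=−  new=+  old=⊥  +wl: 3,6
  step 9. node 2  ⊔preds=+  new=+  old=⊥  +wl: 1
  step 10. node 3  ⊔preds=⊤  new=⊤  old=−  +wl: 5
  step 11. node 6  ⊔preds=+  new=+  stable
  step 12. node 1  ⊔preds=⊤  new=⊤  old=+  +wl: 3,6
  step 13. node 5  ⊔preds=⊤  new=⊤  old=+  +wl: 2
  step 14. node 3  ⊔preds=⊤  new=⊤  stable
  step 15. node 6  ⊔preds=⊤  new=⊤  old=+  +wl: 
  step 16. node 2  ⊔preds=⊤  new=⊤  old=+  +wl: 1,6
  step 17. node 1  ⊔preds=⊤  new=⊤  stable
  step 18. node 6  ⊔preds=⊤  new=⊤  stable

Least fixpoint reached:
  node 0: +
  node 1: ⊤
  node 2: ⊤
  node 3: ⊤
  node 4: −
  node 5: ⊤
  node 6: ⊤

18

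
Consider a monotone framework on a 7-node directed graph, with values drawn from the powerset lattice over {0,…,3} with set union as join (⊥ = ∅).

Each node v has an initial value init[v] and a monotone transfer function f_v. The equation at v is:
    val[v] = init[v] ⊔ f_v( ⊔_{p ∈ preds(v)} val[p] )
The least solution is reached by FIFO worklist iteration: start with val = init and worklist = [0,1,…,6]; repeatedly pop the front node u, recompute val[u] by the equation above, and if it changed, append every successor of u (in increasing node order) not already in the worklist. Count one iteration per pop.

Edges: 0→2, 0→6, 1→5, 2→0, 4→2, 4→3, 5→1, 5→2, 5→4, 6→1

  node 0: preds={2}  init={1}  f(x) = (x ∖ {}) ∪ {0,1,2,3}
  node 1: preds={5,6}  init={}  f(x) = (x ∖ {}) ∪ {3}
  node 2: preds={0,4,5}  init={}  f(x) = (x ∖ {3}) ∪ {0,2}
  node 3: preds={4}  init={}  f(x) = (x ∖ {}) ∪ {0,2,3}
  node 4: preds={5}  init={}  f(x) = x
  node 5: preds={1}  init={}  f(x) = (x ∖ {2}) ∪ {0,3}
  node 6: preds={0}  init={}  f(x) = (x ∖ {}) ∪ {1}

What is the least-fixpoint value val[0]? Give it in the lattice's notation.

{0,1,2,3}

Worklist (18 pops):
  #1 pop 0: in={} → {0,1,2,3} (was {1}); enqueue []
  #2 pop 1: in={} → {3} (was {}); enqueue []
  #3 pop 2: in={0,1,2,3} → {0,1,2} (was {}); enqueue [0]
  #4 pop 3: in={} → {0,2,3} (was {}); enqueue []
  #5 pop 4: in={} → {} (no change)
  #6 pop 5: in={3} → {0,3} (was {}); enqueue [1,2,4]
  #7 pop 6: in={0,1,2,3} → {0,1,2,3} (was {}); enqueue []
  #8 pop 0: in={0,1,2} → {0,1,2,3} (no change)
  #9 pop 1: in={0,1,2,3} → {0,1,2,3} (was {3}); enqueue [5]
  #10 pop 2: in={0,1,2,3} → {0,1,2} (no change)
  #11 pop 4: in={0,3} → {0,3} (was {}); enqueue [2,3]
  #12 pop 5: in={0,1,2,3} → {0,1,3} (was {0,3}); enqueue [1,4]
  #13 pop 2: in={0,1,2,3} → {0,1,2} (no change)
  #14 pop 3: in={0,3} → {0,2,3} (no change)
  #15 pop 1: in={0,1,2,3} → {0,1,2,3} (no change)
  #16 pop 4: in={0,1,3} → {0,1,3} (was {0,3}); enqueue [2,3]
  #17 pop 2: in={0,1,2,3} → {0,1,2} (no change)
  #18 pop 3: in={0,1,3} → {0,1,2,3} (was {0,2,3}); enqueue []

Fixpoint:
  val[0] = {0,1,2,3}
  val[1] = {0,1,2,3}
  val[2] = {0,1,2}
  val[3] = {0,1,2,3}
  val[4] = {0,1,3}
  val[5] = {0,1,3}
  val[6] = {0,1,2,3}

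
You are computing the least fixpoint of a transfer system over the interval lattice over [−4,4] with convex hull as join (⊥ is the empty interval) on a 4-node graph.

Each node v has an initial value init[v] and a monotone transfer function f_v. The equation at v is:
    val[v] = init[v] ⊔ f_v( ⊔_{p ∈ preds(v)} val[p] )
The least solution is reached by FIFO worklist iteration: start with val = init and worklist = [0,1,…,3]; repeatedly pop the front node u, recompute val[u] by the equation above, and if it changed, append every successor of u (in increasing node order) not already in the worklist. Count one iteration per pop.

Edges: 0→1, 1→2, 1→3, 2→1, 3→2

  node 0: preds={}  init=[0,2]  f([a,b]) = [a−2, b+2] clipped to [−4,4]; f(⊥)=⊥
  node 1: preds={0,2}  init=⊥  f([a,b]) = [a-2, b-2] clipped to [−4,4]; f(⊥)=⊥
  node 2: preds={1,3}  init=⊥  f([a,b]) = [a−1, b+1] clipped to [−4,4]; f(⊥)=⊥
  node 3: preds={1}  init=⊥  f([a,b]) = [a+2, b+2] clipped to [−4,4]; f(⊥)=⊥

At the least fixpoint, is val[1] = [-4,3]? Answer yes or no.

no

Trace (15 dequeues):
  [1] u=0 | in ⊥ | out [0,2] | ==
  [2] u=1 | in [0,2] | out [-2,0] | prev ⊥ | push {}
  [3] u=2 | in [-2,0] | out [-3,1] | prev ⊥ | push {1}
  [4] u=3 | in [-2,0] | out [0,2] | prev ⊥ | push {2}
  [5] u=1 | in [-3,2] | out [-4,0] | prev [-2,0] | push {3}
  [6] u=2 | in [-4,2] | out [-4,3] | prev [-3,1] | push {1}
  [7] u=3 | in [-4,0] | out [-2,2] | prev [0,2] | push {2}
  [8] u=1 | in [-4,3] | out [-4,1] | prev [-4,0] | push {3}
  [9] u=2 | in [-4,2] | out [-4,3] | ==
  [10] u=3 | in [-4,1] | out [-2,3] | prev [-2,2] | push {2}
  [11] u=2 | in [-4,3] | out [-4,4] | prev [-4,3] | push {1}
  [12] u=1 | in [-4,4] | out [-4,2] | prev [-4,1] | push {2,3}
  [13] u=2 | in [-4,3] | out [-4,4] | ==
  [14] u=3 | in [-4,2] | out [-2,4] | prev [-2,3] | push {2}
  [15] u=2 | in [-4,4] | out [-4,4] | ==

Converged values:
  [0] [0,2]
  [1] [-4,2]
  [2] [-4,4]
  [3] [-2,4]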